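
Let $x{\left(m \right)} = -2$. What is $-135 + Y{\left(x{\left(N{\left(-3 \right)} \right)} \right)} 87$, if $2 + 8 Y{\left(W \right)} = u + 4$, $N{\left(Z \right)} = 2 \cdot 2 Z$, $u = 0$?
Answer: $- \frac{453}{4} \approx -113.25$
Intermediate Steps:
$N{\left(Z \right)} = 4 Z$
$Y{\left(W \right)} = \frac{1}{4}$ ($Y{\left(W \right)} = - \frac{1}{4} + \frac{0 + 4}{8} = - \frac{1}{4} + \frac{1}{8} \cdot 4 = - \frac{1}{4} + \frac{1}{2} = \frac{1}{4}$)
$-135 + Y{\left(x{\left(N{\left(-3 \right)} \right)} \right)} 87 = -135 + \frac{1}{4} \cdot 87 = -135 + \frac{87}{4} = - \frac{453}{4}$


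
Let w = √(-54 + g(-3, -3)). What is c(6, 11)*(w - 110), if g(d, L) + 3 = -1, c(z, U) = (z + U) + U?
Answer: -3080 + 28*I*√58 ≈ -3080.0 + 213.24*I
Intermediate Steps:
c(z, U) = z + 2*U (c(z, U) = (U + z) + U = z + 2*U)
g(d, L) = -4 (g(d, L) = -3 - 1 = -4)
w = I*√58 (w = √(-54 - 4) = √(-58) = I*√58 ≈ 7.6158*I)
c(6, 11)*(w - 110) = (6 + 2*11)*(I*√58 - 110) = (6 + 22)*(-110 + I*√58) = 28*(-110 + I*√58) = -3080 + 28*I*√58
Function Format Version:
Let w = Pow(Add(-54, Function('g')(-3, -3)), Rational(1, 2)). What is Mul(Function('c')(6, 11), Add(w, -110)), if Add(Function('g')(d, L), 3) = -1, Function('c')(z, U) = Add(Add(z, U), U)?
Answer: Add(-3080, Mul(28, I, Pow(58, Rational(1, 2)))) ≈ Add(-3080.0, Mul(213.24, I))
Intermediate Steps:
Function('c')(z, U) = Add(z, Mul(2, U)) (Function('c')(z, U) = Add(Add(U, z), U) = Add(z, Mul(2, U)))
Function('g')(d, L) = -4 (Function('g')(d, L) = Add(-3, -1) = -4)
w = Mul(I, Pow(58, Rational(1, 2))) (w = Pow(Add(-54, -4), Rational(1, 2)) = Pow(-58, Rational(1, 2)) = Mul(I, Pow(58, Rational(1, 2))) ≈ Mul(7.6158, I))
Mul(Function('c')(6, 11), Add(w, -110)) = Mul(Add(6, Mul(2, 11)), Add(Mul(I, Pow(58, Rational(1, 2))), -110)) = Mul(Add(6, 22), Add(-110, Mul(I, Pow(58, Rational(1, 2))))) = Mul(28, Add(-110, Mul(I, Pow(58, Rational(1, 2))))) = Add(-3080, Mul(28, I, Pow(58, Rational(1, 2))))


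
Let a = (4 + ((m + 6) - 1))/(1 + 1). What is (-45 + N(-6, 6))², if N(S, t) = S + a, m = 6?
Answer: 7569/4 ≈ 1892.3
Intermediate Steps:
a = 15/2 (a = (4 + ((6 + 6) - 1))/(1 + 1) = (4 + (12 - 1))/2 = (4 + 11)*(½) = 15*(½) = 15/2 ≈ 7.5000)
N(S, t) = 15/2 + S (N(S, t) = S + 15/2 = 15/2 + S)
(-45 + N(-6, 6))² = (-45 + (15/2 - 6))² = (-45 + 3/2)² = (-87/2)² = 7569/4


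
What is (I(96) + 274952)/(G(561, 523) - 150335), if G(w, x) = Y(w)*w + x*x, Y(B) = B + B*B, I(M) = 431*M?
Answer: 79082/44249099 ≈ 0.0017872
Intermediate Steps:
Y(B) = B + B²
G(w, x) = x² + w²*(1 + w) (G(w, x) = (w*(1 + w))*w + x*x = w²*(1 + w) + x² = x² + w²*(1 + w))
(I(96) + 274952)/(G(561, 523) - 150335) = (431*96 + 274952)/((523² + 561²*(1 + 561)) - 150335) = (41376 + 274952)/((273529 + 314721*562) - 150335) = 316328/((273529 + 176873202) - 150335) = 316328/(177146731 - 150335) = 316328/176996396 = 316328*(1/176996396) = 79082/44249099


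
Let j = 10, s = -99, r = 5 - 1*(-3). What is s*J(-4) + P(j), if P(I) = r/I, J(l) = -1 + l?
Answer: 2479/5 ≈ 495.80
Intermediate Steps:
r = 8 (r = 5 + 3 = 8)
P(I) = 8/I
s*J(-4) + P(j) = -99*(-1 - 4) + 8/10 = -99*(-5) + 8*(⅒) = 495 + ⅘ = 2479/5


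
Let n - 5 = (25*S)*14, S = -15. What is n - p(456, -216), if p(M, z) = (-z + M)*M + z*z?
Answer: -358333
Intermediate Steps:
p(M, z) = z² + M*(M - z) (p(M, z) = (M - z)*M + z² = M*(M - z) + z² = z² + M*(M - z))
n = -5245 (n = 5 + (25*(-15))*14 = 5 - 375*14 = 5 - 5250 = -5245)
n - p(456, -216) = -5245 - (456² + (-216)² - 1*456*(-216)) = -5245 - (207936 + 46656 + 98496) = -5245 - 1*353088 = -5245 - 353088 = -358333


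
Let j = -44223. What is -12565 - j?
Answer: 31658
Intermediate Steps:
-12565 - j = -12565 - 1*(-44223) = -12565 + 44223 = 31658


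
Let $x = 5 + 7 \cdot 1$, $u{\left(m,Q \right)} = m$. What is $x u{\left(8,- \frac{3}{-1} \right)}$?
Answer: $96$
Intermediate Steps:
$x = 12$ ($x = 5 + 7 = 12$)
$x u{\left(8,- \frac{3}{-1} \right)} = 12 \cdot 8 = 96$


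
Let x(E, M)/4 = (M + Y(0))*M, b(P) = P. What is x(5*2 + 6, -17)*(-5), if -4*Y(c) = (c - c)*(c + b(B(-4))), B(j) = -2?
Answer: -5780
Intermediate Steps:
Y(c) = 0 (Y(c) = -(c - c)*(c - 2)/4 = -0*(-2 + c) = -¼*0 = 0)
x(E, M) = 4*M² (x(E, M) = 4*((M + 0)*M) = 4*(M*M) = 4*M²)
x(5*2 + 6, -17)*(-5) = (4*(-17)²)*(-5) = (4*289)*(-5) = 1156*(-5) = -5780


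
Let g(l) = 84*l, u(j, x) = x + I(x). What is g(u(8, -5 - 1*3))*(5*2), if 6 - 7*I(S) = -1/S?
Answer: -6015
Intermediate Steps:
I(S) = 6/7 + 1/(7*S) (I(S) = 6/7 - (-1)/(7*S) = 6/7 + 1/(7*S))
u(j, x) = x + (1 + 6*x)/(7*x)
g(u(8, -5 - 1*3))*(5*2) = (84*(6/7 + (-5 - 1*3) + 1/(7*(-5 - 1*3))))*(5*2) = (84*(6/7 + (-5 - 3) + 1/(7*(-5 - 3))))*10 = (84*(6/7 - 8 + (⅐)/(-8)))*10 = (84*(6/7 - 8 + (⅐)*(-⅛)))*10 = (84*(6/7 - 8 - 1/56))*10 = (84*(-401/56))*10 = -1203/2*10 = -6015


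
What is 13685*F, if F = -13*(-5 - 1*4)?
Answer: 1601145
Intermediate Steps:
F = 117 (F = -13*(-5 - 4) = -13*(-9) = 117)
13685*F = 13685*117 = 1601145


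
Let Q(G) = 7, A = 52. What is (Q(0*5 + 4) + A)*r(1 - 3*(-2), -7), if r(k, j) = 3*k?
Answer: 1239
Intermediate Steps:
(Q(0*5 + 4) + A)*r(1 - 3*(-2), -7) = (7 + 52)*(3*(1 - 3*(-2))) = 59*(3*(1 + 6)) = 59*(3*7) = 59*21 = 1239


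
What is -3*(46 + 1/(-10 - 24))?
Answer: -4689/34 ≈ -137.91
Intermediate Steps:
-3*(46 + 1/(-10 - 24)) = -3*(46 + 1/(-34)) = -3*(46 - 1/34) = -3*1563/34 = -4689/34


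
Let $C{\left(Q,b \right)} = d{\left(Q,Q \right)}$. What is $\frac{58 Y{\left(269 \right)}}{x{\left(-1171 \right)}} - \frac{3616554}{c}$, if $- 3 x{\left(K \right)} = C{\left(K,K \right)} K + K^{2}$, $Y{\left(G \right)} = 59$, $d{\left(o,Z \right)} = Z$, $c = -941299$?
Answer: $\frac{4954335435747}{1290747782059} \approx 3.8383$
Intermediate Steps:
$C{\left(Q,b \right)} = Q$
$x{\left(K \right)} = - \frac{2 K^{2}}{3}$ ($x{\left(K \right)} = - \frac{K K + K^{2}}{3} = - \frac{K^{2} + K^{2}}{3} = - \frac{2 K^{2}}{3}$)
$\frac{58 Y{\left(269 \right)}}{x{\left(-1171 \right)}} - \frac{3616554}{c} = \frac{58 \cdot 59}{\left(- \frac{2}{3}\right) \left(-1171\right)^{2}} - \frac{3616554}{-941299} = \frac{3422}{\left(- \frac{2}{3}\right) 1371241} - - \frac{3616554}{941299} = \frac{3422}{- \frac{2742482}{3}} + \frac{3616554}{941299} = 3422 \left(- \frac{3}{2742482}\right) + \frac{3616554}{941299} = - \frac{5133}{1371241} + \frac{3616554}{941299} = \frac{4954335435747}{1290747782059}$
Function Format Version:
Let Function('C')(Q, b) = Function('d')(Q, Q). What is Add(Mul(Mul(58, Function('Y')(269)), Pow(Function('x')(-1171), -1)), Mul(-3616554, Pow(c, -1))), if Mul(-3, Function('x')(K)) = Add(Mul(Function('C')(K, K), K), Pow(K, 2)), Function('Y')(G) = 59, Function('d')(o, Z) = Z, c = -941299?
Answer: Rational(4954335435747, 1290747782059) ≈ 3.8383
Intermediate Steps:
Function('C')(Q, b) = Q
Function('x')(K) = Mul(Rational(-2, 3), Pow(K, 2)) (Function('x')(K) = Mul(Rational(-1, 3), Add(Mul(K, K), Pow(K, 2))) = Mul(Rational(-1, 3), Add(Pow(K, 2), Pow(K, 2))) = Mul(Rational(-1, 3), Mul(2, Pow(K, 2))) = Mul(Rational(-2, 3), Pow(K, 2)))
Add(Mul(Mul(58, Function('Y')(269)), Pow(Function('x')(-1171), -1)), Mul(-3616554, Pow(c, -1))) = Add(Mul(Mul(58, 59), Pow(Mul(Rational(-2, 3), Pow(-1171, 2)), -1)), Mul(-3616554, Pow(-941299, -1))) = Add(Mul(3422, Pow(Mul(Rational(-2, 3), 1371241), -1)), Mul(-3616554, Rational(-1, 941299))) = Add(Mul(3422, Pow(Rational(-2742482, 3), -1)), Rational(3616554, 941299)) = Add(Mul(3422, Rational(-3, 2742482)), Rational(3616554, 941299)) = Add(Rational(-5133, 1371241), Rational(3616554, 941299)) = Rational(4954335435747, 1290747782059)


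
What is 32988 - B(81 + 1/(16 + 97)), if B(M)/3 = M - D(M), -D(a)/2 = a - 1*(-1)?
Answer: 3644580/113 ≈ 32253.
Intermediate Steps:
D(a) = -2 - 2*a (D(a) = -2*(a - 1*(-1)) = -2*(a + 1) = -2*(1 + a) = -2 - 2*a)
B(M) = 6 + 9*M (B(M) = 3*(M - (-2 - 2*M)) = 3*(M + (2 + 2*M)) = 3*(2 + 3*M) = 6 + 9*M)
32988 - B(81 + 1/(16 + 97)) = 32988 - (6 + 9*(81 + 1/(16 + 97))) = 32988 - (6 + 9*(81 + 1/113)) = 32988 - (6 + 9*(9154/113)) = 32988 - (6 + 82386/113) = 32988 - 1*83064/113 = 32988 - 83064/113 = 3644580/113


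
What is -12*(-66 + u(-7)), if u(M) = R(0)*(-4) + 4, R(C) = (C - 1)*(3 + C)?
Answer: 600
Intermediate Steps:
R(C) = (-1 + C)*(3 + C)
u(M) = 16 (u(M) = (-3 + 0² + 2*0)*(-4) + 4 = (-3 + 0 + 0)*(-4) + 4 = -3*(-4) + 4 = 12 + 4 = 16)
-12*(-66 + u(-7)) = -12*(-66 + 16) = -12*(-50) = 600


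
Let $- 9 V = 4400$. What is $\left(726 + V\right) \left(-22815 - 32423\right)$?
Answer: $- \frac{117877892}{9} \approx -1.3098 \cdot 10^{7}$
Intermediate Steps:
$V = - \frac{4400}{9}$ ($V = \left(- \frac{1}{9}\right) 4400 = - \frac{4400}{9} \approx -488.89$)
$\left(726 + V\right) \left(-22815 - 32423\right) = \left(726 - \frac{4400}{9}\right) \left(-22815 - 32423\right) = \frac{2134}{9} \left(-55238\right) = - \frac{117877892}{9}$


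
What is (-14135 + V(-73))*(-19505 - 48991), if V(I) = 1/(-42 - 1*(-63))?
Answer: 6777313888/7 ≈ 9.6819e+8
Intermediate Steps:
V(I) = 1/21 (V(I) = 1/(-42 + 63) = 1/21)
(-14135 + V(-73))*(-19505 - 48991) = (-14135 + 1/21)*(-19505 - 48991) = -296834/21*(-68496) = 6777313888/7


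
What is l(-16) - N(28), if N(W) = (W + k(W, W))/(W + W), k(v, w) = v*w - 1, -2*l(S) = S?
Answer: -363/56 ≈ -6.4821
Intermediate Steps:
l(S) = -S/2
k(v, w) = -1 + v*w
N(W) = (-1 + W + W²)/(2*W) (N(W) = (W + (-1 + W*W))/(W + W) = (W + (-1 + W²))/((2*W)) = (-1 + W + W²)*(1/(2*W)) = (-1 + W + W²)/(2*W))
l(-16) - N(28) = -½*(-16) - (-1 + 28 + 28²)/(2*28) = 8 - (-1 + 28 + 784)/(2*28) = 8 - 811/(2*28) = 8 - 1*811/56 = 8 - 811/56 = -363/56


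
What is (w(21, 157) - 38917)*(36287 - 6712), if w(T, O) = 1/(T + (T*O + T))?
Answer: -549012816950/477 ≈ -1.1510e+9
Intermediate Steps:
w(T, O) = 1/(2*T + O*T) (w(T, O) = 1/(T + (O*T + T)) = 1/(T + (T + O*T)) = 1/(2*T + O*T))
(w(21, 157) - 38917)*(36287 - 6712) = (1/(21*(2 + 157)) - 38917)*(36287 - 6712) = ((1/21)/159 - 38917)*29575 = ((1/21)*(1/159) - 38917)*29575 = (1/3339 - 38917)*29575 = -129943862/3339*29575 = -549012816950/477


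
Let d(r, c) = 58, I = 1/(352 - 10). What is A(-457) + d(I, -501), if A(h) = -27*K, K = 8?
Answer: -158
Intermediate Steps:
I = 1/342 ≈ 0.0029240
A(h) = -216 (A(h) = -27*8 = -216)
A(-457) + d(I, -501) = -216 + 58 = -158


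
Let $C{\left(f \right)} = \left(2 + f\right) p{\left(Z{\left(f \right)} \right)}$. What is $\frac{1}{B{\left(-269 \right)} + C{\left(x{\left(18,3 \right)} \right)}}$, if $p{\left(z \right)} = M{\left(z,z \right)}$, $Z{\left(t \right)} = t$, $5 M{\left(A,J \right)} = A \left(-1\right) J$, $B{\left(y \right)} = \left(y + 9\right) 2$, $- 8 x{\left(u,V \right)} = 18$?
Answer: $- \frac{320}{166319} \approx -0.001924$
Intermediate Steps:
$x{\left(u,V \right)} = - \frac{9}{4}$ ($x{\left(u,V \right)} = \left(- \frac{1}{8}\right) 18 = - \frac{9}{4}$)
$B{\left(y \right)} = 18 + 2 y$ ($B{\left(y \right)} = \left(9 + y\right) 2 = 18 + 2 y$)
$M{\left(A,J \right)} = - \frac{A J}{5}$ ($M{\left(A,J \right)} = \frac{A \left(-1\right) J}{5} = \frac{- A J}{5} = \frac{\left(-1\right) A J}{5} = - \frac{A J}{5}$)
$p{\left(z \right)} = - \frac{z^{2}}{5}$ ($p{\left(z \right)} = - \frac{z z}{5} = - \frac{z^{2}}{5}$)
$C{\left(f \right)} = - \frac{f^{2} \left(2 + f\right)}{5}$ ($C{\left(f \right)} = \left(2 + f\right) \left(- \frac{f^{2}}{5}\right) = - \frac{f^{2} \left(2 + f\right)}{5}$)
$\frac{1}{B{\left(-269 \right)} + C{\left(x{\left(18,3 \right)} \right)}} = \frac{1}{\left(18 + 2 \left(-269\right)\right) + \frac{\left(- \frac{9}{4}\right)^{2} \left(-2 - - \frac{9}{4}\right)}{5}} = \frac{1}{\left(18 - 538\right) + \frac{1}{5} \cdot \frac{81}{16} \left(-2 + \frac{9}{4}\right)} = \frac{1}{-520 + \frac{1}{5} \cdot \frac{81}{16} \cdot \frac{1}{4}} = \frac{1}{-520 + \frac{81}{320}} = \frac{1}{- \frac{166319}{320}} = - \frac{320}{166319}$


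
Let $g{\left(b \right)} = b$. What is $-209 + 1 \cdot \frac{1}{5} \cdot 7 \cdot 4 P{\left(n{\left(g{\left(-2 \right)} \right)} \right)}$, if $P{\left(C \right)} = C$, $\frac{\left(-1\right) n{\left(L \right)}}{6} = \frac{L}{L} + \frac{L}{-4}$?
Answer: $- \frac{1297}{5} \approx -259.4$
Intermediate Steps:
$n{\left(L \right)} = -6 + \frac{3 L}{2}$ ($n{\left(L \right)} = - 6 \left(\frac{L}{L} + \frac{L}{-4}\right) = - 6 \left(1 + L \left(- \frac{1}{4}\right)\right) = - 6 \left(1 - \frac{L}{4}\right) = -6 + \frac{3 L}{2}$)
$-209 + 1 \cdot \frac{1}{5} \cdot 7 \cdot 4 P{\left(n{\left(g{\left(-2 \right)} \right)} \right)} = -209 + 1 \cdot \frac{1}{5} \cdot 7 \cdot 4 \left(-6 + \frac{3}{2} \left(-2\right)\right) = -209 + 1 \cdot \frac{1}{5} \cdot 7 \cdot 4 \left(-6 - 3\right) = -209 + \frac{1}{5} \cdot 7 \cdot 4 \left(-9\right) = -209 + \frac{7}{5} \cdot 4 \left(-9\right) = -209 + \frac{28}{5} \left(-9\right) = -209 - \frac{252}{5} = - \frac{1297}{5}$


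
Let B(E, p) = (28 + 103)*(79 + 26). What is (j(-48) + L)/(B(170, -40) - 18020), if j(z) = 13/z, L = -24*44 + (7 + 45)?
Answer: 9641/40944 ≈ 0.23547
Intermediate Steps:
B(E, p) = 13755 (B(E, p) = 131*105 = 13755)
L = -1004 (L = -1056 + 52 = -1004)
(j(-48) + L)/(B(170, -40) - 18020) = (13/(-48) - 1004)/(13755 - 18020) = (13*(-1/48) - 1004)/(-4265) = (-13/48 - 1004)*(-1/4265) = -48205/48*(-1/4265) = 9641/40944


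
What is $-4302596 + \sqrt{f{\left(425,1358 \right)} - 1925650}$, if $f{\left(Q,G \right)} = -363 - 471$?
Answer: $-4302596 + 14 i \sqrt{9829} \approx -4.3026 \cdot 10^{6} + 1388.0 i$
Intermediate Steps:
$f{\left(Q,G \right)} = -834$ ($f{\left(Q,G \right)} = -363 - 471 = -834$)
$-4302596 + \sqrt{f{\left(425,1358 \right)} - 1925650} = -4302596 + \sqrt{-834 - 1925650} = -4302596 + \sqrt{-1926484} = -4302596 + 14 i \sqrt{9829}$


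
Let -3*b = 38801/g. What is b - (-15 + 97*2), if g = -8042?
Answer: -4279753/24126 ≈ -177.39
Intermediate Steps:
b = 38801/24126 (b = -38801/(3*(-8042)) = -38801*(-1)/(3*8042) = -⅓*(-38801/8042) = 38801/24126 ≈ 1.6083)
b - (-15 + 97*2) = 38801/24126 - (-15 + 97*2) = 38801/24126 - (-15 + 194) = 38801/24126 - 1*179 = 38801/24126 - 179 = -4279753/24126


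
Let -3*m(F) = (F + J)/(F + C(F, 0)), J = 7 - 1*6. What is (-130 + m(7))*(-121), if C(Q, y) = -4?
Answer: 142538/9 ≈ 15838.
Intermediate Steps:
J = 1 (J = 7 - 6 = 1)
m(F) = -(1 + F)/(3*(-4 + F)) (m(F) = -(F + 1)/(3*(F - 4)) = -(1 + F)/(3*(-4 + F)))
(-130 + m(7))*(-121) = (-130 + (-1 - 1*7)/(3*(-4 + 7)))*(-121) = (-130 + (1/3)*(-1 - 7)/3)*(-121) = (-130 + (1/3)*(1/3)*(-8))*(-121) = (-130 - 8/9)*(-121) = -1178/9*(-121) = 142538/9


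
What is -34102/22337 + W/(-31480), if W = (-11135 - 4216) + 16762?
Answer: -1105048467/703168760 ≈ -1.5715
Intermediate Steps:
W = 1411 (W = -15351 + 16762 = 1411)
-34102/22337 + W/(-31480) = -34102/22337 + 1411/(-31480) = -34102*1/22337 + 1411*(-1/31480) = -34102/22337 - 1411/31480 = -1105048467/703168760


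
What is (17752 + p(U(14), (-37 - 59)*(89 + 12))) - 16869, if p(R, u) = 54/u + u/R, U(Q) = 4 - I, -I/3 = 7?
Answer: 20004239/40400 ≈ 495.15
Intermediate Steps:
I = -21 (I = -3*7 = -21)
U(Q) = 25 (U(Q) = 4 - 1*(-21) = 4 + 21 = 25)
(17752 + p(U(14), (-37 - 59)*(89 + 12))) - 16869 = (17752 + (54/(((-37 - 59)*(89 + 12))) + ((-37 - 59)*(89 + 12))/25)) - 16869 = (17752 + (54/((-96*101)) - 96*101*(1/25))) - 16869 = (17752 + (54/(-9696) - 9696*1/25)) - 16869 = (17752 + (54*(-1/9696) - 9696/25)) - 16869 = (17752 + (-9/1616 - 9696/25)) - 16869 = (17752 - 15668961/40400) - 16869 = 701511839/40400 - 16869 = 20004239/40400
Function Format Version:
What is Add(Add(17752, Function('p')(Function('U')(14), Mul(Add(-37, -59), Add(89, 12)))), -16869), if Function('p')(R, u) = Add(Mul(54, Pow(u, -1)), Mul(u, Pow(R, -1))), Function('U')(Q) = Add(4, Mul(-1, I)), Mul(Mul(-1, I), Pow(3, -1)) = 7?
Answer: Rational(20004239, 40400) ≈ 495.15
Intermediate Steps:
I = -21 (I = Mul(-3, 7) = -21)
Function('U')(Q) = 25 (Function('U')(Q) = Add(4, Mul(-1, -21)) = Add(4, 21) = 25)
Add(Add(17752, Function('p')(Function('U')(14), Mul(Add(-37, -59), Add(89, 12)))), -16869) = Add(Add(17752, Add(Mul(54, Pow(Mul(Add(-37, -59), Add(89, 12)), -1)), Mul(Mul(Add(-37, -59), Add(89, 12)), Pow(25, -1)))), -16869) = Add(Add(17752, Add(Mul(54, Pow(Mul(-96, 101), -1)), Mul(Mul(-96, 101), Rational(1, 25)))), -16869) = Add(Add(17752, Add(Mul(54, Pow(-9696, -1)), Mul(-9696, Rational(1, 25)))), -16869) = Add(Add(17752, Add(Mul(54, Rational(-1, 9696)), Rational(-9696, 25))), -16869) = Add(Add(17752, Add(Rational(-9, 1616), Rational(-9696, 25))), -16869) = Add(Add(17752, Rational(-15668961, 40400)), -16869) = Add(Rational(701511839, 40400), -16869) = Rational(20004239, 40400)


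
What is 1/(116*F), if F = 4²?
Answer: 1/1856 ≈ 0.00053879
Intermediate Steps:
F = 16
1/(116*F) = 1/(116*16) = 1/1856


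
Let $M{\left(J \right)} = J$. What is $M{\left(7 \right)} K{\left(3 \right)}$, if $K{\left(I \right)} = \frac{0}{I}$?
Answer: $0$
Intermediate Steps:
$K{\left(I \right)} = 0$
$M{\left(7 \right)} K{\left(3 \right)} = 7 \cdot 0 = 0$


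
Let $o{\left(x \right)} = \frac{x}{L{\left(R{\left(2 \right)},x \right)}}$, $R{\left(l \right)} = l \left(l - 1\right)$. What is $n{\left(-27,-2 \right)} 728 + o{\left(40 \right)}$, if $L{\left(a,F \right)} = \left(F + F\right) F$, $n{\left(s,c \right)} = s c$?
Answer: $\frac{3144961}{80} \approx 39312.0$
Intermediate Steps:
$R{\left(l \right)} = l \left(-1 + l\right)$
$n{\left(s,c \right)} = c s$
$L{\left(a,F \right)} = 2 F^{2}$ ($L{\left(a,F \right)} = 2 F F = 2 F^{2}$)
$o{\left(x \right)} = \frac{1}{2 x}$ ($o{\left(x \right)} = \frac{x}{2 x^{2}} = x \frac{1}{2 x^{2}} = \frac{1}{2 x}$)
$n{\left(-27,-2 \right)} 728 + o{\left(40 \right)} = \left(-2\right) \left(-27\right) 728 + \frac{1}{2 \cdot 40} = 54 \cdot 728 + \frac{1}{2} \cdot \frac{1}{40} = 39312 + \frac{1}{80} = \frac{3144961}{80}$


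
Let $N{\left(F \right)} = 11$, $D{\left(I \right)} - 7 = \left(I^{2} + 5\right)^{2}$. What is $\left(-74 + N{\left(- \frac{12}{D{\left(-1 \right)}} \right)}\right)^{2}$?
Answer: $3969$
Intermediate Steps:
$D{\left(I \right)} = 7 + \left(5 + I^{2}\right)^{2}$ ($D{\left(I \right)} = 7 + \left(I^{2} + 5\right)^{2} = 7 + \left(5 + I^{2}\right)^{2}$)
$\left(-74 + N{\left(- \frac{12}{D{\left(-1 \right)}} \right)}\right)^{2} = \left(-74 + 11\right)^{2} = \left(-63\right)^{2} = 3969$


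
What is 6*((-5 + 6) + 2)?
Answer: 18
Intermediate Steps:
6*((-5 + 6) + 2) = 6*(1 + 2) = 6*3 = 18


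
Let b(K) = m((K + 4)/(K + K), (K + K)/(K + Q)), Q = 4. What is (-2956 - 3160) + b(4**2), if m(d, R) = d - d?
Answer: -6116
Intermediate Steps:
m(d, R) = 0
b(K) = 0
(-2956 - 3160) + b(4**2) = (-2956 - 3160) + 0 = -6116 + 0 = -6116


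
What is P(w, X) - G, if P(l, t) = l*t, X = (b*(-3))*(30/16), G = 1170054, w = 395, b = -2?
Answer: -4662441/4 ≈ -1.1656e+6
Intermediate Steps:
X = 45/4 (X = (-2*(-3))*(30/16) = 6*(30*(1/16)) = 6*(15/8) = 45/4 ≈ 11.250)
P(w, X) - G = 395*(45/4) - 1*1170054 = 17775/4 - 1170054 = -4662441/4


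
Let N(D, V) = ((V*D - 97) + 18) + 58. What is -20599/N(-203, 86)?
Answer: 20599/17479 ≈ 1.1785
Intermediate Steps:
N(D, V) = -21 + D*V (N(D, V) = ((D*V - 97) + 18) + 58 = ((-97 + D*V) + 18) + 58 = (-79 + D*V) + 58 = -21 + D*V)
-20599/N(-203, 86) = -20599/(-21 - 203*86) = -20599/(-21 - 17458) = -20599/(-17479) = -20599*(-1/17479) = 20599/17479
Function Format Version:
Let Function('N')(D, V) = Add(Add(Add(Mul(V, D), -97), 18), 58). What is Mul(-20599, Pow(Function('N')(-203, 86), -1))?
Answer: Rational(20599, 17479) ≈ 1.1785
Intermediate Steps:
Function('N')(D, V) = Add(-21, Mul(D, V)) (Function('N')(D, V) = Add(Add(Add(Mul(D, V), -97), 18), 58) = Add(Add(Add(-97, Mul(D, V)), 18), 58) = Add(Add(-79, Mul(D, V)), 58) = Add(-21, Mul(D, V)))
Mul(-20599, Pow(Function('N')(-203, 86), -1)) = Mul(-20599, Pow(Add(-21, Mul(-203, 86)), -1)) = Mul(-20599, Pow(Add(-21, -17458), -1)) = Mul(-20599, Pow(-17479, -1)) = Mul(-20599, Rational(-1, 17479)) = Rational(20599, 17479)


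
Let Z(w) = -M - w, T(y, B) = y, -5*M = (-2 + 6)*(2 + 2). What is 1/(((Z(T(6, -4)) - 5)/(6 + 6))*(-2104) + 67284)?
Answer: 5/343258 ≈ 1.4566e-5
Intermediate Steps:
M = -16/5 (M = -(-2 + 6)*(2 + 2)/5 = -4*4/5 = -⅕*16 = -16/5 ≈ -3.2000)
Z(w) = 16/5 - w (Z(w) = -1*(-16/5) - w = 16/5 - w)
1/(((Z(T(6, -4)) - 5)/(6 + 6))*(-2104) + 67284) = 1/((((16/5 - 1*6) - 5)/(6 + 6))*(-2104) + 67284) = 1/((((16/5 - 6) - 5)/12)*(-2104) + 67284) = 1/(((-14/5 - 5)*(1/12))*(-2104) + 67284) = 1/(-39/5*1/12*(-2104) + 67284) = 1/(-13/20*(-2104) + 67284) = 1/(6838/5 + 67284) = 1/(343258/5) = 5/343258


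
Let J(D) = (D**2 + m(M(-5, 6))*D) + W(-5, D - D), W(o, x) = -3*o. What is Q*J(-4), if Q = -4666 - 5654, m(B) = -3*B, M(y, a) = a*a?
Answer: -4778160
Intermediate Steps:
M(y, a) = a**2
Q = -10320
J(D) = 15 + D**2 - 108*D (J(D) = (D**2 + (-3*6**2)*D) - 3*(-5) = (D**2 + (-3*36)*D) + 15 = (D**2 - 108*D) + 15 = 15 + D**2 - 108*D)
Q*J(-4) = -10320*(15 + (-4)**2 - 108*(-4)) = -10320*(15 + 16 + 432) = -10320*463 = -4778160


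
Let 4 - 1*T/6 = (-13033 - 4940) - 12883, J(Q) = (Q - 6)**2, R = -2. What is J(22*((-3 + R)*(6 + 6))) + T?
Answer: 1943436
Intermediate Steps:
J(Q) = (-6 + Q)**2
T = 185160 (T = 24 - 6*((-13033 - 4940) - 12883) = 24 - 6*(-17973 - 12883) = 24 - 6*(-30856) = 24 + 185136 = 185160)
J(22*((-3 + R)*(6 + 6))) + T = (-6 + 22*((-3 - 2)*(6 + 6)))**2 + 185160 = (-6 + 22*(-5*12))**2 + 185160 = (-6 + 22*(-60))**2 + 185160 = (-6 - 1320)**2 + 185160 = (-1326)**2 + 185160 = 1758276 + 185160 = 1943436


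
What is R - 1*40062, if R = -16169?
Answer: -56231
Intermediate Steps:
R - 1*40062 = -16169 - 1*40062 = -16169 - 40062 = -56231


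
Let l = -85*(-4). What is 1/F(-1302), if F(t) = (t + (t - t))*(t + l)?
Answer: 1/1252524 ≈ 7.9839e-7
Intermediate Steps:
l = 340
F(t) = t*(340 + t) (F(t) = (t + (t - t))*(t + 340) = (t + 0)*(340 + t) = t*(340 + t))
1/F(-1302) = 1/(-1302*(340 - 1302)) = 1/(-1302*(-962)) = 1/1252524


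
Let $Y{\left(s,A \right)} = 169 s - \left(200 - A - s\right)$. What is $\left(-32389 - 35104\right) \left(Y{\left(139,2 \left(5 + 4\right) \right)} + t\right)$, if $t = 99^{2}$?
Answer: $-2244074757$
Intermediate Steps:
$t = 9801$
$Y{\left(s,A \right)} = -200 + A + 170 s$ ($Y{\left(s,A \right)} = 169 s - \left(200 - A - s\right) = 169 s + \left(-200 + A + s\right) = -200 + A + 170 s$)
$\left(-32389 - 35104\right) \left(Y{\left(139,2 \left(5 + 4\right) \right)} + t\right) = \left(-32389 - 35104\right) \left(\left(-200 + 2 \left(5 + 4\right) + 170 \cdot 139\right) + 9801\right) = - 67493 \left(\left(-200 + 2 \cdot 9 + 23630\right) + 9801\right) = - 67493 \left(\left(-200 + 18 + 23630\right) + 9801\right) = - 67493 \left(23448 + 9801\right) = \left(-67493\right) 33249 = -2244074757$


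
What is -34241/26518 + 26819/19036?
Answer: 29687283/252398324 ≈ 0.11762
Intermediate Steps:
-34241/26518 + 26819/19036 = 29687283/252398324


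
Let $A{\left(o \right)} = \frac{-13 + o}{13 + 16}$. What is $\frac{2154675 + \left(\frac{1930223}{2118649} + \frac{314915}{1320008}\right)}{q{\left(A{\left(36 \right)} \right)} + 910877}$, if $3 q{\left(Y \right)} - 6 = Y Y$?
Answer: $\frac{15203193765150479304537}{6427078669632209197232} \approx 2.3655$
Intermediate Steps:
$A{\left(o \right)} = - \frac{13}{29} + \frac{o}{29}$ ($A{\left(o \right)} = \frac{-13 + o}{29} = \left(-13 + o\right) \frac{1}{29} = - \frac{13}{29} + \frac{o}{29}$)
$q{\left(Y \right)} = 2 + \frac{Y^{2}}{3}$ ($q{\left(Y \right)} = 2 + \frac{Y Y}{3} = 2 + \frac{Y^{2}}{3}$)
$\frac{2154675 + \left(\frac{1930223}{2118649} + \frac{314915}{1320008}\right)}{q{\left(A{\left(36 \right)} \right)} + 910877} = \frac{2154675 + \left(\frac{1930223}{2118649} + \frac{314915}{1320008}\right)}{\left(2 + \frac{\left(- \frac{13}{29} + \frac{1}{29} \cdot 36\right)^{2}}{3}\right) + 910877} = \frac{2154675 + \left(1930223 \cdot \frac{1}{2118649} + 314915 \cdot \frac{1}{1320008}\right)}{\left(2 + \frac{\left(- \frac{13}{29} + \frac{36}{29}\right)^{2}}{3}\right) + 910877} = \frac{2154675 + \left(\frac{1930223}{2118649} + \frac{314915}{1320008}\right)}{\left(2 + \frac{\left(\frac{23}{29}\right)^{2}}{3}\right) + 910877} = \frac{2154675 + \frac{3215104151619}{2796633629192}}{\left(2 + \frac{1}{3} \cdot \frac{529}{841}\right) + 910877} = \frac{6025839780083424219}{2796633629192 \left(\left(2 + \frac{529}{2523}\right) + 910877\right)} = \frac{6025839780083424219}{2796633629192 \left(\frac{5575}{2523} + 910877\right)} = \frac{6025839780083424219}{2796633629192 \cdot \frac{2298148246}{2523}} = \frac{6025839780083424219}{2796633629192} \cdot \frac{2523}{2298148246} = \frac{15203193765150479304537}{6427078669632209197232}$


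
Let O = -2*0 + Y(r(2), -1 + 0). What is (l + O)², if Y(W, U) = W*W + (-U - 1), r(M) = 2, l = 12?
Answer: 256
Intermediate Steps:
Y(W, U) = -1 + W² - U (Y(W, U) = W² + (-1 - U) = -1 + W² - U)
O = 4 (O = -2*0 + (-1 + 2² - (-1 + 0)) = 0 + (-1 + 4 - 1*(-1)) = 0 + (-1 + 4 + 1) = 0 + 4 = 4)
(l + O)² = (12 + 4)² = 16² = 256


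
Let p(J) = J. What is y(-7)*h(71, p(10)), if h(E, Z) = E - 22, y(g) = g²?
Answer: 2401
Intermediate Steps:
h(E, Z) = -22 + E
y(-7)*h(71, p(10)) = (-7)²*(-22 + 71) = 49*49 = 2401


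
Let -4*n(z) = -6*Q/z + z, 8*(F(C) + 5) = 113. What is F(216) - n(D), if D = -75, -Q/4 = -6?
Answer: -1829/200 ≈ -9.1450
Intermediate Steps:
Q = 24 (Q = -4*(-6) = 24)
F(C) = 73/8 (F(C) = -5 + (1/8)*113 = -5 + 113/8 = 73/8)
n(z) = 36/z - z/4 (n(z) = -(-144/z + z)/4 = -(z - 144/z)/4 = 36/z - z/4)
F(216) - n(D) = 73/8 - (36/(-75) - 1/4*(-75)) = 73/8 - (36*(-1/75) + 75/4) = 73/8 - (-12/25 + 75/4) = 73/8 - 1*1827/100 = 73/8 - 1827/100 = -1829/200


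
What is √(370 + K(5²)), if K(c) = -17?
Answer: √353 ≈ 18.788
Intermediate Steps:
√(370 + K(5²)) = √(370 - 17) = √353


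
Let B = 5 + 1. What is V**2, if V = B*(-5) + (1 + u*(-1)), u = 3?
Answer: 1024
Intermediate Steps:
B = 6
V = -32 (V = 6*(-5) + (1 + 3*(-1)) = -30 + (1 - 3) = -30 - 2 = -32)
V**2 = (-32)**2 = 1024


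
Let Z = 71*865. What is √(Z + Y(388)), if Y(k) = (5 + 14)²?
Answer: 12*√429 ≈ 248.55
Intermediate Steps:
Y(k) = 361 (Y(k) = 19² = 361)
Z = 61415
√(Z + Y(388)) = √(61415 + 361) = √61776 = 12*√429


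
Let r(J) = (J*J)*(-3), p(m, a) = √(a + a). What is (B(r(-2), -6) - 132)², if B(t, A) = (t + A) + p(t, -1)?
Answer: (150 - I*√2)² ≈ 22498.0 - 424.3*I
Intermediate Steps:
p(m, a) = √2*√a (p(m, a) = √(2*a) = √2*√a)
r(J) = -3*J² (r(J) = J²*(-3) = -3*J²)
B(t, A) = A + t + I*√2 (B(t, A) = (t + A) + √2*√(-1) = (A + t) + √2*I = (A + t) + I*√2 = A + t + I*√2)
(B(r(-2), -6) - 132)² = ((-6 - 3*(-2)² + I*√2) - 132)² = ((-6 - 3*4 + I*√2) - 132)² = ((-6 - 12 + I*√2) - 132)² = ((-18 + I*√2) - 132)² = (-150 + I*√2)²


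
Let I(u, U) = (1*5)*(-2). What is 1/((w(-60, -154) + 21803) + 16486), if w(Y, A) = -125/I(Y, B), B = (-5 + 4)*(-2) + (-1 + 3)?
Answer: 2/76603 ≈ 2.6109e-5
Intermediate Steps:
B = 4 (B = -1*(-2) + 2 = 2 + 2 = 4)
I(u, U) = -10 (I(u, U) = 5*(-2) = -10)
w(Y, A) = 25/2 (w(Y, A) = -125/(-10) = -125*(-⅒) = 25/2)
1/((w(-60, -154) + 21803) + 16486) = 1/((25/2 + 21803) + 16486) = 1/(43631/2 + 16486) = 1/(76603/2) = 2/76603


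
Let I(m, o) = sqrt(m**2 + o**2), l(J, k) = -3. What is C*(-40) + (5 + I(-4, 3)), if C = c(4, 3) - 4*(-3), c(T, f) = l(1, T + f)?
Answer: -350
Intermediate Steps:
c(T, f) = -3
C = 9 (C = -3 - 4*(-3) = -3 + 12 = 9)
C*(-40) + (5 + I(-4, 3)) = 9*(-40) + (5 + sqrt((-4)**2 + 3**2)) = -360 + (5 + sqrt(16 + 9)) = -360 + (5 + sqrt(25)) = -360 + (5 + 5) = -360 + 10 = -350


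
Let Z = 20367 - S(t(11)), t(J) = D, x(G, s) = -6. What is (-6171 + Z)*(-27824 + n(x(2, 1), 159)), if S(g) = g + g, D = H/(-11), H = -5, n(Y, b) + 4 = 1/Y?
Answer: -1185070067/3 ≈ -3.9502e+8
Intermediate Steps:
n(Y, b) = -4 + 1/Y
D = 5/11 (D = -5/(-11) = -5*(-1/11) = 5/11 ≈ 0.45455)
t(J) = 5/11
S(g) = 2*g
Z = 224027/11 (Z = 20367 - 2*5/11 = 20367 - 1*10/11 = 20367 - 10/11 = 224027/11 ≈ 20366.)
(-6171 + Z)*(-27824 + n(x(2, 1), 159)) = (-6171 + 224027/11)*(-27824 + (-4 + 1/(-6))) = 156146*(-27824 + (-4 - 1/6))/11 = 156146*(-27824 - 25/6)/11 = (156146/11)*(-166969/6) = -1185070067/3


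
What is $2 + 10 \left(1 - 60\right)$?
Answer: $-588$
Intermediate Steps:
$2 + 10 \left(1 - 60\right) = 2 + 10 \left(-59\right) = 2 - 590 = -588$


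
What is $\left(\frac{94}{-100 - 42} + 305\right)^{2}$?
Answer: $\frac{466905664}{5041} \approx 92622.0$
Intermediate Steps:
$\left(\frac{94}{-100 - 42} + 305\right)^{2} = \left(\frac{94}{-142} + 305\right)^{2} = \left(94 \left(- \frac{1}{142}\right) + 305\right)^{2} = \left(- \frac{47}{71} + 305\right)^{2} = \left(\frac{21608}{71}\right)^{2} = \frac{466905664}{5041}$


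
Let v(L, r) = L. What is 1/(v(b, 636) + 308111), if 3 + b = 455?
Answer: 1/308563 ≈ 3.2408e-6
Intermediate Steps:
b = 452 (b = -3 + 455 = 452)
1/(v(b, 636) + 308111) = 1/(452 + 308111) = 1/308563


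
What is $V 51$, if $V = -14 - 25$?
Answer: $-1989$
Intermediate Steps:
$V = -39$ ($V = -14 - 25 = -39$)
$V 51 = \left(-39\right) 51 = -1989$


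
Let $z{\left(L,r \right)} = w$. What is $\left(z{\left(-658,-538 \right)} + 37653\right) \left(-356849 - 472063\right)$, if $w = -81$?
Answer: $-31143881664$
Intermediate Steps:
$z{\left(L,r \right)} = -81$
$\left(z{\left(-658,-538 \right)} + 37653\right) \left(-356849 - 472063\right) = \left(-81 + 37653\right) \left(-356849 - 472063\right) = 37572 \left(-828912\right) = -31143881664$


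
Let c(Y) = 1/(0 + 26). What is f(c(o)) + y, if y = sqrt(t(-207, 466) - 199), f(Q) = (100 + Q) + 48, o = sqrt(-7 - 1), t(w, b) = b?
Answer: 3849/26 + sqrt(267) ≈ 164.38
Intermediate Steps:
o = 2*I*sqrt(2) (o = sqrt(-8) = 2*I*sqrt(2) ≈ 2.8284*I)
c(Y) = 1/26
f(Q) = 148 + Q
y = sqrt(267) (y = sqrt(466 - 199) = sqrt(267) ≈ 16.340)
f(c(o)) + y = (148 + 1/26) + sqrt(267) = 3849/26 + sqrt(267)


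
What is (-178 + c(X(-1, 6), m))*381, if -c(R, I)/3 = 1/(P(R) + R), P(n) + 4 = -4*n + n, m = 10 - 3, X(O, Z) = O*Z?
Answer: -543687/8 ≈ -67961.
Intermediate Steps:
m = 7
P(n) = -4 - 3*n (P(n) = -4 + (-4*n + n) = -4 - 3*n)
c(R, I) = -3/(-4 - 2*R) (c(R, I) = -3/((-4 - 3*R) + R) = -3/(-4 - 2*R))
(-178 + c(X(-1, 6), m))*381 = (-178 + 3/(2*(2 - 1*6)))*381 = (-178 + 3/(2*(2 - 6)))*381 = (-178 + (3/2)/(-4))*381 = (-178 + (3/2)*(-¼))*381 = (-178 - 3/8)*381 = -1427/8*381 = -543687/8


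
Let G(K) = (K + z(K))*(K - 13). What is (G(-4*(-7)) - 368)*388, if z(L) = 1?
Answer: 25996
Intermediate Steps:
G(K) = (1 + K)*(-13 + K) (G(K) = (K + 1)*(K - 13) = (1 + K)*(-13 + K))
(G(-4*(-7)) - 368)*388 = ((-13 + (-4*(-7))**2 - (-48)*(-7)) - 368)*388 = ((-13 + 28**2 - 12*28) - 368)*388 = ((-13 + 784 - 336) - 368)*388 = (435 - 368)*388 = 67*388 = 25996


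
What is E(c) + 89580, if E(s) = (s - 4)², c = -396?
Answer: 249580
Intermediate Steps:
E(s) = (-4 + s)²
E(c) + 89580 = (-4 - 396)² + 89580 = (-400)² + 89580 = 160000 + 89580 = 249580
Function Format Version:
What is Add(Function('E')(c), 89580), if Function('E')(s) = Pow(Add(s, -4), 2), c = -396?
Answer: 249580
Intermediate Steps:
Function('E')(s) = Pow(Add(-4, s), 2)
Add(Function('E')(c), 89580) = Add(Pow(Add(-4, -396), 2), 89580) = Add(Pow(-400, 2), 89580) = Add(160000, 89580) = 249580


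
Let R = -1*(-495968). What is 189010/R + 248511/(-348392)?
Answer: -326158703/981768656 ≈ -0.33222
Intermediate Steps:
R = 495968
189010/R + 248511/(-348392) = 189010/495968 + 248511/(-348392) = 189010*(1/495968) + 248511*(-1/348392) = 94505/247984 - 248511/348392 = -326158703/981768656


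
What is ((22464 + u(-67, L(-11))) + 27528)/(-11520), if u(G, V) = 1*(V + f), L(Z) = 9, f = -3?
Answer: -8333/1920 ≈ -4.3401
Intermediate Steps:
u(G, V) = -3 + V (u(G, V) = 1*(V - 3) = 1*(-3 + V) = -3 + V)
((22464 + u(-67, L(-11))) + 27528)/(-11520) = ((22464 + (-3 + 9)) + 27528)/(-11520) = ((22464 + 6) + 27528)*(-1/11520) = (22470 + 27528)*(-1/11520) = 49998*(-1/11520) = -8333/1920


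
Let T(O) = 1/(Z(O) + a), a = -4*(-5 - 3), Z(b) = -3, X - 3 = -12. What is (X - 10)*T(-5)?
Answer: -19/29 ≈ -0.65517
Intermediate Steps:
X = -9 (X = 3 - 12 = -9)
a = 32 (a = -4*(-8) = 32)
T(O) = 1/29 (T(O) = 1/(-3 + 32) = 1/29)
(X - 10)*T(-5) = (-9 - 10)*(1/29) = -19*1/29 = -19/29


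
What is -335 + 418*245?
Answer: 102075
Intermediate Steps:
-335 + 418*245 = -335 + 102410 = 102075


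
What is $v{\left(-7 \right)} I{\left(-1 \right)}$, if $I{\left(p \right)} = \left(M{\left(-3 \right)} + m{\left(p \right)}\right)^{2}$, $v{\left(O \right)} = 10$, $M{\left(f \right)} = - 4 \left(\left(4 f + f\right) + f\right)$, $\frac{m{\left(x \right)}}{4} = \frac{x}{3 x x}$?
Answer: $\frac{449440}{9} \approx 49938.0$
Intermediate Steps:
$m{\left(x \right)} = \frac{4}{3 x}$ ($m{\left(x \right)} = 4 \frac{x}{3 x x} = 4 \frac{x}{3 x^{2}} = 4 x \frac{1}{3 x^{2}} = 4 \frac{1}{3 x} = \frac{4}{3 x}$)
$M{\left(f \right)} = - 24 f$ ($M{\left(f \right)} = - 4 \left(5 f + f\right) = - 4 \cdot 6 f = - 24 f$)
$I{\left(p \right)} = \left(72 + \frac{4}{3 p}\right)^{2}$ ($I{\left(p \right)} = \left(\left(-24\right) \left(-3\right) + \frac{4}{3 p}\right)^{2} = \left(72 + \frac{4}{3 p}\right)^{2}$)
$v{\left(-7 \right)} I{\left(-1 \right)} = 10 \left(72 + \frac{4}{3 \left(-1\right)}\right)^{2} = 10 \left(72 + \frac{4}{3} \left(-1\right)\right)^{2} = 10 \left(72 - \frac{4}{3}\right)^{2} = 10 \left(\frac{212}{3}\right)^{2} = 10 \cdot \frac{44944}{9} = \frac{449440}{9}$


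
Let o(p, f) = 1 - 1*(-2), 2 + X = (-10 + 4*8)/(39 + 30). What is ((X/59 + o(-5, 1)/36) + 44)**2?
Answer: 514646977321/265168656 ≈ 1940.8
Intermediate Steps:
X = -116/69 (X = -2 + (-10 + 4*8)/(39 + 30) = -2 + (-10 + 32)/69 = -2 + 22*(1/69) = -2 + 22/69 = -116/69 ≈ -1.6812)
o(p, f) = 3 (o(p, f) = 1 + 2 = 3)
((X/59 + o(-5, 1)/36) + 44)**2 = ((-116/69/59 + 3/36) + 44)**2 = ((-116/69*1/59 + 3*(1/36)) + 44)**2 = ((-116/4071 + 1/12) + 44)**2 = (893/16284 + 44)**2 = (717389/16284)**2 = 514646977321/265168656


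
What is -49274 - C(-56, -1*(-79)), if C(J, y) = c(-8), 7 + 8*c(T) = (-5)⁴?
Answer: -197405/4 ≈ -49351.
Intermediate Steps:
c(T) = 309/4 (c(T) = -7/8 + (⅛)*(-5)⁴ = -7/8 + (⅛)*625 = -7/8 + 625/8 = 309/4)
C(J, y) = 309/4
-49274 - C(-56, -1*(-79)) = -49274 - 1*309/4 = -49274 - 309/4 = -197405/4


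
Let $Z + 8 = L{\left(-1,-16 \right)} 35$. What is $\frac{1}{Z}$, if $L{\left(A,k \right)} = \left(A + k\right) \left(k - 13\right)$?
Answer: $\frac{1}{17247} \approx 5.7981 \cdot 10^{-5}$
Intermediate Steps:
$L{\left(A,k \right)} = \left(-13 + k\right) \left(A + k\right)$ ($L{\left(A,k \right)} = \left(A + k\right) \left(-13 + k\right) = \left(-13 + k\right) \left(A + k\right)$)
$Z = 17247$ ($Z = -8 + \left(\left(-16\right)^{2} - -13 - -208 - -16\right) 35 = -8 + \left(256 + 13 + 208 + 16\right) 35 = -8 + 493 \cdot 35 = -8 + 17255 = 17247$)
$\frac{1}{Z} = \frac{1}{17247}$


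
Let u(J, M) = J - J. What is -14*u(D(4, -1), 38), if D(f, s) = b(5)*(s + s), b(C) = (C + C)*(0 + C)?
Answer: 0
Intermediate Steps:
b(C) = 2*C² (b(C) = (2*C)*C = 2*C²)
D(f, s) = 100*s (D(f, s) = (2*5²)*(s + s) = (2*25)*(2*s) = 50*(2*s) = 100*s)
u(J, M) = 0
-14*u(D(4, -1), 38) = -14*0 = 0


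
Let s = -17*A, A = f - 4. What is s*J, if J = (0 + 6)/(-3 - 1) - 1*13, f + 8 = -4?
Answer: -3944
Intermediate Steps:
f = -12 (f = -8 - 4 = -12)
A = -16 (A = -12 - 4 = -16)
s = 272 (s = -17*(-16) = 272)
J = -29/2 (J = 6/(-4) - 13 = 6*(-¼) - 13 = -3/2 - 13 = -29/2 ≈ -14.500)
s*J = 272*(-29/2) = -3944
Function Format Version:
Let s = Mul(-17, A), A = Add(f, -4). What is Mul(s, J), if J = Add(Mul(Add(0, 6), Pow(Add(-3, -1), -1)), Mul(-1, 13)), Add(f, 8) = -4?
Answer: -3944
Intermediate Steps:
f = -12 (f = Add(-8, -4) = -12)
A = -16 (A = Add(-12, -4) = -16)
s = 272 (s = Mul(-17, -16) = 272)
J = Rational(-29, 2) (J = Add(Mul(6, Pow(-4, -1)), -13) = Add(Mul(6, Rational(-1, 4)), -13) = Add(Rational(-3, 2), -13) = Rational(-29, 2) ≈ -14.500)
Mul(s, J) = Mul(272, Rational(-29, 2)) = -3944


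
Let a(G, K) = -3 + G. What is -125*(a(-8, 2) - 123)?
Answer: 16750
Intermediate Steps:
-125*(a(-8, 2) - 123) = -125*((-3 - 8) - 123) = -125*(-11 - 123) = -125*(-134) = 16750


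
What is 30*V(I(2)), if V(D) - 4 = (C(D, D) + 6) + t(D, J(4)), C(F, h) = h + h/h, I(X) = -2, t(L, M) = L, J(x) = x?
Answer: 210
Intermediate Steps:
C(F, h) = 1 + h (C(F, h) = h + 1 = 1 + h)
V(D) = 11 + 2*D (V(D) = 4 + (((1 + D) + 6) + D) = 4 + ((7 + D) + D) = 4 + (7 + 2*D) = 11 + 2*D)
30*V(I(2)) = 30*(11 + 2*(-2)) = 30*(11 - 4) = 30*7 = 210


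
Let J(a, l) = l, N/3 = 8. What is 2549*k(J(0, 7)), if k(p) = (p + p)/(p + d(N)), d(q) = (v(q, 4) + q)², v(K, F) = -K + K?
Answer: 35686/583 ≈ 61.211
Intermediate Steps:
N = 24 (N = 3*8 = 24)
v(K, F) = 0
d(q) = q² (d(q) = (0 + q)² = q²)
k(p) = 2*p/(576 + p) (k(p) = (p + p)/(p + 24²) = (2*p)/(p + 576) = (2*p)/(576 + p) = 2*p/(576 + p))
2549*k(J(0, 7)) = 2549*(2*7/(576 + 7)) = 2549*(2*7/583) = 2549*(2*7*(1/583)) = 2549*(14/583) = 35686/583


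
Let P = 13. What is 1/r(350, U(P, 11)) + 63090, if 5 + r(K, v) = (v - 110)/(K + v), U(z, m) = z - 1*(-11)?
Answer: 61701833/978 ≈ 63090.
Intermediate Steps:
U(z, m) = 11 + z (U(z, m) = z + 11 = 11 + z)
r(K, v) = -5 + (-110 + v)/(K + v) (r(K, v) = -5 + (v - 110)/(K + v) = -5 + (-110 + v)/(K + v))
1/r(350, U(P, 11)) + 63090 = 1/((-110 - 5*350 - 4*(11 + 13))/(350 + (11 + 13))) + 63090 = 1/((-110 - 1750 - 4*24)/(350 + 24)) + 63090 = 1/((-110 - 1750 - 96)/374) + 63090 = 1/((1/374)*(-1956)) + 63090 = 1/(-978/187) + 63090 = -187/978 + 63090 = 61701833/978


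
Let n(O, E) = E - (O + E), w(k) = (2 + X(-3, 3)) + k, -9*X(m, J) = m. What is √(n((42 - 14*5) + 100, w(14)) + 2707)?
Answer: √2635 ≈ 51.332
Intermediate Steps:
X(m, J) = -m/9
w(k) = 7/3 + k (w(k) = (2 - ⅑*(-3)) + k = (2 + ⅓) + k = 7/3 + k)
n(O, E) = -O (n(O, E) = E - (E + O) = E + (-E - O) = -O)
√(n((42 - 14*5) + 100, w(14)) + 2707) = √(-((42 - 14*5) + 100) + 2707) = √(-((42 - 70) + 100) + 2707) = √(-(-28 + 100) + 2707) = √(-1*72 + 2707) = √(-72 + 2707) = √2635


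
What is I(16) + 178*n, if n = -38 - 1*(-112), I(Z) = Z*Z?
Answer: 13428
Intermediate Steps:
I(Z) = Z²
n = 74 (n = -38 + 112 = 74)
I(16) + 178*n = 16² + 178*74 = 256 + 13172 = 13428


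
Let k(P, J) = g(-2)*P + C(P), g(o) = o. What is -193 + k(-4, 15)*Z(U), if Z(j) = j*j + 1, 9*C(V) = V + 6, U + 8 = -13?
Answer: 30971/9 ≈ 3441.2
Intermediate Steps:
U = -21 (U = -8 - 13 = -21)
C(V) = ⅔ + V/9 (C(V) = (V + 6)/9 = (6 + V)/9 = ⅔ + V/9)
Z(j) = 1 + j² (Z(j) = j² + 1 = 1 + j²)
k(P, J) = ⅔ - 17*P/9 (k(P, J) = -2*P + (⅔ + P/9) = ⅔ - 17*P/9)
-193 + k(-4, 15)*Z(U) = -193 + (⅔ - 17/9*(-4))*(1 + (-21)²) = -193 + (⅔ + 68/9)*(1 + 441) = -193 + (74/9)*442 = -193 + 32708/9 = 30971/9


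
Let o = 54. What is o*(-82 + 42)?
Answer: -2160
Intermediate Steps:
o*(-82 + 42) = 54*(-82 + 42) = 54*(-40) = -2160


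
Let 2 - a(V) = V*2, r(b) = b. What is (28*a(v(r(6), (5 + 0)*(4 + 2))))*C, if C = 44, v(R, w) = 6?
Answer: -12320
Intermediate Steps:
a(V) = 2 - 2*V (a(V) = 2 - V*2 = 2 - 2*V)
(28*a(v(r(6), (5 + 0)*(4 + 2))))*C = (28*(2 - 2*6))*44 = (28*(2 - 12))*44 = (28*(-10))*44 = -280*44 = -12320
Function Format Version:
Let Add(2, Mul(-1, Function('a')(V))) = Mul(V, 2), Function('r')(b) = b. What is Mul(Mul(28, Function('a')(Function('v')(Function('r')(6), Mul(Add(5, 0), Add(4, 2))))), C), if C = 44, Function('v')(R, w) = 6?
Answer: -12320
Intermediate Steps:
Function('a')(V) = Add(2, Mul(-2, V)) (Function('a')(V) = Add(2, Mul(-1, Mul(V, 2))) = Add(2, Mul(-1, Mul(2, V))) = Add(2, Mul(-2, V)))
Mul(Mul(28, Function('a')(Function('v')(Function('r')(6), Mul(Add(5, 0), Add(4, 2))))), C) = Mul(Mul(28, Add(2, Mul(-2, 6))), 44) = Mul(Mul(28, Add(2, -12)), 44) = Mul(Mul(28, -10), 44) = Mul(-280, 44) = -12320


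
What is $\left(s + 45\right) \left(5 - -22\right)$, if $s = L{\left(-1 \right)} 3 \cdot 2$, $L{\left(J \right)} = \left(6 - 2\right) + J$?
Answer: $1701$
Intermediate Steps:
$L{\left(J \right)} = 4 + J$
$s = 18$ ($s = \left(4 - 1\right) 3 \cdot 2 = 3 \cdot 3 \cdot 2 = 9 \cdot 2 = 18$)
$\left(s + 45\right) \left(5 - -22\right) = \left(18 + 45\right) \left(5 - -22\right) = 63 \left(5 + 22\right) = 63 \cdot 27 = 1701$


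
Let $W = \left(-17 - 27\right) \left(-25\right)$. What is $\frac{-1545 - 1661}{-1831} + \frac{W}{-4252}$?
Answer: $\frac{2904453}{1946353} \approx 1.4923$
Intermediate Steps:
$W = 1100$ ($W = \left(-44\right) \left(-25\right) = 1100$)
$\frac{-1545 - 1661}{-1831} + \frac{W}{-4252} = \frac{-1545 - 1661}{-1831} + \frac{1100}{-4252} = \left(-3206\right) \left(- \frac{1}{1831}\right) + 1100 \left(- \frac{1}{4252}\right) = \frac{3206}{1831} - \frac{275}{1063} = \frac{2904453}{1946353}$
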